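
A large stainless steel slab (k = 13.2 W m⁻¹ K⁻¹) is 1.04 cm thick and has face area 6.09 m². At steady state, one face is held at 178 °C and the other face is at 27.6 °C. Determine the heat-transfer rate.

Q = kA·ΔT/L = 13.2 × 6.09 × |178 °C − 27.6 °C| / 0.0104 = 1.16×10^6 W

Q = 1160 kW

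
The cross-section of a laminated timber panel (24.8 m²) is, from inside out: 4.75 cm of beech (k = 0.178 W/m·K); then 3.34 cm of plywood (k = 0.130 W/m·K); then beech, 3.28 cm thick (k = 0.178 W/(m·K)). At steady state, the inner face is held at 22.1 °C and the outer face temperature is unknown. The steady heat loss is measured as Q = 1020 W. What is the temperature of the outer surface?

T_out = -7.02 °C

Sum the resistances:
  R_beech = L/(kA) = 0.0475/(0.178·24.8) = 0.01076 K/W
  R_plywood = L/(kA) = 0.0334/(0.130·24.8) = 0.01036 K/W
  R_beech = L/(kA) = 0.0328/(0.178·24.8) = 0.007430 K/W
ΣR = 0.02855 K/W
ΔT = Q·ΣR = 1020 × 0.02855 = 29.12 K
Heat flows outward, so T_out = T_in − ΔT = 22.1 − 29.12 = -7.02 °C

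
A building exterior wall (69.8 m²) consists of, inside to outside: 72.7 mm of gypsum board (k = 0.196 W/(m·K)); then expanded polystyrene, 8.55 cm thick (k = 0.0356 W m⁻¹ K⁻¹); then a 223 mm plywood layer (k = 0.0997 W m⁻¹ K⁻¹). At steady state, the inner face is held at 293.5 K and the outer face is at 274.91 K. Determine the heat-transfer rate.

Q = 259 W

Treat each layer as a resistance in series:
  R_gypsum board = L/(kA) = 0.0727/(0.196·69.8) = 0.005314 K/W
  R_expanded polystyrene = L/(kA) = 0.0855/(0.0356·69.8) = 0.03441 K/W
  R_plywood = L/(kA) = 0.223/(0.0997·69.8) = 0.03204 K/W
ΣR = 0.005314 + 0.03441 + 0.03204 = 0.07176 K/W
Q = ΔT/ΣR = (293.5 K − 274.91 K)/0.07176 = 259 W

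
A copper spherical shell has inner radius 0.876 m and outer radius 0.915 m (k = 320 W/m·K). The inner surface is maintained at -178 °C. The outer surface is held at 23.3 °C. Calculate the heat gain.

Q = 4πk·ΔT/(1/r₁ − 1/r₂) = 4π × 320 × 201.3 / (1/0.876 − 1/0.915) = 1.66×10^7 W

Q = 16600 kW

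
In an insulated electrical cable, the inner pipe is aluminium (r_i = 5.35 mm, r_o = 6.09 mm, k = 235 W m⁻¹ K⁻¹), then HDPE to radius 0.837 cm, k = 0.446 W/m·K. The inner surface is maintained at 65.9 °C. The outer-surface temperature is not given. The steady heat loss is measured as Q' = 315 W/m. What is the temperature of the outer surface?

T_out = 30.1 °C

Series resistances:
  R'_aluminium = ln(0.00609/0.00535)/(2πk) = 0.1296/(2π·235) = 8.774×10^-5 m·K/W
  R'_HDPE = ln(0.00837/0.00609)/(2πk) = 0.3180/(2π·0.446) = 0.1135 m·K/W
ΣR = 0.1136 m·K/W
ΔT = Q'·ΣR = 315 × 0.1136 = 35.78 K
Heat flows outward, so T_out = T_in − ΔT = 65.9 − 35.78 = 30.1 °C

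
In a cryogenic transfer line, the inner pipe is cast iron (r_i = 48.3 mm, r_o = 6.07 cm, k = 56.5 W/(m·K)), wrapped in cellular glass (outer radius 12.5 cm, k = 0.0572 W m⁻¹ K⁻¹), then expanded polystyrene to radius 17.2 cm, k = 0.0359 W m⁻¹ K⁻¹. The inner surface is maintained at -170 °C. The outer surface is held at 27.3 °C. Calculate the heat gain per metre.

Treat each layer as a resistance in series:
  R'_cast iron = ln(0.0607/0.0483)/(2πk) = 0.2285/(2π·56.5) = 6.437×10^-4 m·K/W
  R'_cellular glass = ln(0.125/0.0607)/(2πk) = 0.7224/(2π·0.0572) = 2.010 m·K/W
  R'_expanded polystyrene = ln(0.172/0.125)/(2πk) = 0.3192/(2π·0.0359) = 1.415 m·K/W
ΣR = 6.437×10^-4 + 2.010 + 1.415 = 3.426 m·K/W
Q' = ΔT/ΣR = (-170 °C − 27.3 °C)/3.426 = -57.6 W/m
(Negative Q' ⇒ heat flows inward; heat gain = 57.6 W/m.)

Q' = 57.6 W/m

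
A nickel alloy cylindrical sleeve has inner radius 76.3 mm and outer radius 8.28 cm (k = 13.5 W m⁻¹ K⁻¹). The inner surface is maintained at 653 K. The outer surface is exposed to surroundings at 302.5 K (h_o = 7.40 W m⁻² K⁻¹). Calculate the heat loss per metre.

Series thermal resistances, inner to outer:
  R'_nickel alloy = ln(0.0828/0.0763)/(2πk) = 0.08176/(2π·13.5) = 9.638×10^-4 m·K/W
  R'_conv,out = 1/(2πr h) = 1/(2π·0.0828·7.40) = 0.2598 m·K/W
ΣR = 9.638×10^-4 + 0.2598 = 0.2608 m·K/W
Q' = ΔT/ΣR = (653 K − 302.5 K)/0.2608 = 1340 W/m

Q' = 1340 W/m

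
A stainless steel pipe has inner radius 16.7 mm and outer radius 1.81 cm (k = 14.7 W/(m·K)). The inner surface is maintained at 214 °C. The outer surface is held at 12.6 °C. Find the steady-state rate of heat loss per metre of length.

Q' = 231 kW/m

Q' = 2πk·ΔT/ln(r₂/r₁) = 2π × 14.7 × 201.4 / ln(0.0181/0.0167) = 2.31×10^5 W/m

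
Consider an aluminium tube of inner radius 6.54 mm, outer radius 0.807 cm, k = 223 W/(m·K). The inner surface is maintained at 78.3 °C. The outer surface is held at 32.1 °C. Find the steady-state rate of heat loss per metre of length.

Q' = 2πk·ΔT/ln(r₂/r₁) = 2π × 223 × 46.2 / ln(0.00807/0.00654) = 3.08×10^5 W/m

Q' = 308 kW/m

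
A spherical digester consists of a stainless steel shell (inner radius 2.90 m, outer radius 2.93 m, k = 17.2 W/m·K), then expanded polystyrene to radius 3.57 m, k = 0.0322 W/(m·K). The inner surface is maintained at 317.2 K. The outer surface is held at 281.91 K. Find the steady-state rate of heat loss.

Resistance network (inner→outer):
  R_stainless steel = (1/2.90 − 1/2.93)/(4πk) = 0.003531/(4π·17.2) = 1.633×10^-5 K/W
  R_expanded polystyrene = (1/2.93 − 1/3.57)/(4πk) = 0.06118/(4π·0.0322) = 0.1512 K/W
ΣR = 1.633×10^-5 + 0.1512 = 0.1512 K/W
Q = ΔT/ΣR = (317.2 K − 281.91 K)/0.1512 = 233 W

Q = 233 W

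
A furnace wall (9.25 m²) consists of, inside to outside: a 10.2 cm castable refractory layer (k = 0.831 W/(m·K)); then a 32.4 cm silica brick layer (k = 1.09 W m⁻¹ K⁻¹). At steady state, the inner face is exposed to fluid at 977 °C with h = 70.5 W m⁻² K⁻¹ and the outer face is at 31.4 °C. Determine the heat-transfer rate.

Series thermal resistances, inner to outer:
  R_conv,in = 1/(hA) = 1/(70.5·9.25) = 0.001533 K/W
  R_castable refractory = L/(kA) = 0.102/(0.831·9.25) = 0.01327 K/W
  R_silica brick = L/(kA) = 0.324/(1.09·9.25) = 0.03213 K/W
ΣR = 0.001533 + 0.01327 + 0.03213 = 0.04693 K/W
Q = ΔT/ΣR = (977 °C − 31.4 °C)/0.04693 = 20100 W

Q = 20100 W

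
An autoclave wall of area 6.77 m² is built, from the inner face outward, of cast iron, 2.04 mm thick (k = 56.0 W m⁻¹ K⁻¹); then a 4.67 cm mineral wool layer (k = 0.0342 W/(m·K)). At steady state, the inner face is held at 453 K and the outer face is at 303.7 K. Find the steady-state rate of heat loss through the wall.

Q = 740 W

Treat each layer as a resistance in series:
  R_cast iron = L/(kA) = 0.00204/(56.0·6.77) = 5.381×10^-6 K/W
  R_mineral wool = L/(kA) = 0.0467/(0.0342·6.77) = 0.2017 K/W
ΣR = 5.381×10^-6 + 0.2017 = 0.2017 K/W
Q = ΔT/ΣR = (453 K − 303.7 K)/0.2017 = 740 W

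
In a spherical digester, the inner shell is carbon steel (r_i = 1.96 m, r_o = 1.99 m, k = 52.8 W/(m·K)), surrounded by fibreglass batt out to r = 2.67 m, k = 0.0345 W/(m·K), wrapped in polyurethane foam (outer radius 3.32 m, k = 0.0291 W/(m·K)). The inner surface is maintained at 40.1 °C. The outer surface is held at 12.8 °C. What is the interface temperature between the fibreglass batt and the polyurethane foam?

Resistance network (inner→outer):
  R_carbon steel = (1/1.96 − 1/1.99)/(4πk) = 0.007692/(4π·52.8) = 1.159×10^-5 K/W
  R_fibreglass batt = (1/1.99 − 1/2.67)/(4πk) = 0.1280/(4π·0.0345) = 0.2952 K/W
  R_polyurethane foam = (1/2.67 − 1/3.32)/(4πk) = 0.07333/(4π·0.0291) = 0.2005 K/W
ΣR = 1.159×10^-5 + 0.2952 + 0.2005 = 0.4957 K/W
Q = ΔT/ΣR = (40.1 °C − 12.8 °C)/0.4957 = 55.07 W
From the inner boundary to the fibreglass batt/polyurethane foam interface, ΣR_partial = 0.2952 K/W.
T_interface = T_in − Q·ΣR_partial = 40.1 °C − (55.07)(0.2952) = 23.8 °C

T = 23.8 °C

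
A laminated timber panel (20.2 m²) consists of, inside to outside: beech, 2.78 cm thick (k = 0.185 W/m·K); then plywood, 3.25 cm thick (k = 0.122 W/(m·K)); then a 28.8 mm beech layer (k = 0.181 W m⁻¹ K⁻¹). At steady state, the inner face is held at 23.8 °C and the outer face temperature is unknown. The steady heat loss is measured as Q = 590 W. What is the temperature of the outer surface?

Sum the resistances:
  R_beech = L/(kA) = 0.0278/(0.185·20.2) = 0.007439 K/W
  R_plywood = L/(kA) = 0.0325/(0.122·20.2) = 0.01319 K/W
  R_beech = L/(kA) = 0.0288/(0.181·20.2) = 0.007877 K/W
ΣR = 0.02850 K/W
ΔT = Q·ΣR = 590 × 0.02850 = 16.82 K
Heat flows outward, so T_out = T_in − ΔT = 23.8 − 16.82 = 6.98 °C

T_out = 6.98 °C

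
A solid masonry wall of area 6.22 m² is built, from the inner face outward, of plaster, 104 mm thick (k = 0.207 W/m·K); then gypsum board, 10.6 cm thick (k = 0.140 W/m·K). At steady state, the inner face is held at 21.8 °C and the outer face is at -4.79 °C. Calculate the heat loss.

Q = 131 W

Series thermal resistances, inner to outer:
  R_plaster = L/(kA) = 0.104/(0.207·6.22) = 0.08077 K/W
  R_gypsum board = L/(kA) = 0.106/(0.140·6.22) = 0.1217 K/W
ΣR = 0.08077 + 0.1217 = 0.2025 K/W
Q = ΔT/ΣR = (21.8 °C − -4.79 °C)/0.2025 = 131 W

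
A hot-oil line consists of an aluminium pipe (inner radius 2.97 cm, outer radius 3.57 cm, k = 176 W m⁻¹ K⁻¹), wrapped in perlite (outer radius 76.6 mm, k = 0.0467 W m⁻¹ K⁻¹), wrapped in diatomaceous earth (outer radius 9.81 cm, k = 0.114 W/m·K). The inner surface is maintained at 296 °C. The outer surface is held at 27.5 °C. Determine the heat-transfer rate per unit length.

Q' = 91.1 W/m

Series thermal resistances, inner to outer:
  R'_aluminium = ln(0.0357/0.0297)/(2πk) = 0.1840/(2π·176) = 1.664×10^-4 m·K/W
  R'_perlite = ln(0.0766/0.0357)/(2πk) = 0.7634/(2π·0.0467) = 2.602 m·K/W
  R'_diatomaceous earth = ln(0.0981/0.0766)/(2πk) = 0.2474/(2π·0.114) = 0.3454 m·K/W
ΣR = 1.664×10^-4 + 2.602 + 0.3454 = 2.948 m·K/W
Q' = ΔT/ΣR = (296 °C − 27.5 °C)/2.948 = 91.1 W/m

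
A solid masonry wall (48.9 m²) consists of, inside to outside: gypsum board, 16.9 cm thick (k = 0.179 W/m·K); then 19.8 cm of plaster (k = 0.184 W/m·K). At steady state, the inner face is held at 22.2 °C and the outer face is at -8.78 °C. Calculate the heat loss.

Resistance network (inner→outer):
  R_gypsum board = L/(kA) = 0.169/(0.179·48.9) = 0.01931 K/W
  R_plaster = L/(kA) = 0.198/(0.184·48.9) = 0.02201 K/W
ΣR = 0.01931 + 0.02201 = 0.04132 K/W
Q = ΔT/ΣR = (22.2 °C − -8.78 °C)/0.04132 = 750 W

Q = 750 W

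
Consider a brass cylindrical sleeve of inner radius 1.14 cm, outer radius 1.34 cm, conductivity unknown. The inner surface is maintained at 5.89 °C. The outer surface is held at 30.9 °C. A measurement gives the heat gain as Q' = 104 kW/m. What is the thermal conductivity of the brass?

k = 107 W/m·K

ΣR = ΔT/Q' = |5.89 − 30.9|/1.04×10^5 = 2.405×10^-4 m·K/W
ln(r₂/r₁)/(2πk) = 2.405×10^-4 ⇒ k = 0.1616/(2π·2.405×10^-4) = 107 W/m·K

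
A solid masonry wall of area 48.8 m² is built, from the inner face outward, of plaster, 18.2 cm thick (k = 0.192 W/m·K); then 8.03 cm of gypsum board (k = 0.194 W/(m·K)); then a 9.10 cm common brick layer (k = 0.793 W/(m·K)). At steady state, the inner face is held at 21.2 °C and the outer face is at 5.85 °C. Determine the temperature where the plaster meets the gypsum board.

Treat each layer as a resistance in series:
  R_plaster = L/(kA) = 0.182/(0.192·48.8) = 0.01942 K/W
  R_gypsum board = L/(kA) = 0.0803/(0.194·48.8) = 0.008482 K/W
  R_common brick = L/(kA) = 0.0910/(0.793·48.8) = 0.002352 K/W
ΣR = 0.01942 + 0.008482 + 0.002352 = 0.03025 K/W
Q = ΔT/ΣR = (21.2 °C − 5.85 °C)/0.03025 = 507.4 W
From the inner boundary to the plaster/gypsum board interface, ΣR_partial = 0.01942 K/W.
T_interface = T_in − Q·ΣR_partial = 21.2 °C − (507.4)(0.01942) = 11.3 °C

T = 11.3 °C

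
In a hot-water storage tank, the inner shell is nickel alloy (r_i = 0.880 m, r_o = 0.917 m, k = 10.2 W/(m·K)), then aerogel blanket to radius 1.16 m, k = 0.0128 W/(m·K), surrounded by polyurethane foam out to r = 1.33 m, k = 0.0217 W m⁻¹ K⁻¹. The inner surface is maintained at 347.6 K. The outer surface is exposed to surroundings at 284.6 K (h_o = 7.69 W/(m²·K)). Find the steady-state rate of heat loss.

Q = 34.4 W

Series thermal resistances, inner to outer:
  R_nickel alloy = (1/0.880 − 1/0.917)/(4πk) = 0.04585/(4π·10.2) = 3.577×10^-4 K/W
  R_aerogel blanket = (1/0.917 − 1/1.16)/(4πk) = 0.2284/(4π·0.0128) = 1.420 K/W
  R_polyurethane foam = (1/1.16 − 1/1.33)/(4πk) = 0.1102/(4π·0.0217) = 0.4041 K/W
  R_conv,out = 1/(4πr²h) = 1/(4π·1.33²·7.69) = 0.005850 K/W
ΣR = 3.577×10^-4 + 1.420 + 0.4041 + 0.005850 = 1.830 K/W
Q = ΔT/ΣR = (347.6 K − 284.6 K)/1.830 = 34.4 W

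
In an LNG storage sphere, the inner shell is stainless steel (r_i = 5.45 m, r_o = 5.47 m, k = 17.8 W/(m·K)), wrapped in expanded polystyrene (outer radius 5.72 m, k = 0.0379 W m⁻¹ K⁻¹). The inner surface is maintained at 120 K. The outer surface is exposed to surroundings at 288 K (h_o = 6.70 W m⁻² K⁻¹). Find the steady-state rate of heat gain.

Resistance network (inner→outer):
  R_stainless steel = (1/5.45 − 1/5.47)/(4πk) = 6.709×10^-4/(4π·17.8) = 2.999×10^-6 K/W
  R_expanded polystyrene = (1/5.47 − 1/5.72)/(4πk) = 0.007990/(4π·0.0379) = 0.01678 K/W
  R_conv,out = 1/(4πr²h) = 1/(4π·5.72²·6.70) = 3.630×10^-4 K/W
ΣR = 2.999×10^-6 + 0.01678 + 3.630×10^-4 = 0.01715 K/W
Q = ΔT/ΣR = (120 K − 288 K)/0.01715 = -9800 W
(Negative Q ⇒ heat flows inward; heat gain = 9800 W.)

Q = 9800 W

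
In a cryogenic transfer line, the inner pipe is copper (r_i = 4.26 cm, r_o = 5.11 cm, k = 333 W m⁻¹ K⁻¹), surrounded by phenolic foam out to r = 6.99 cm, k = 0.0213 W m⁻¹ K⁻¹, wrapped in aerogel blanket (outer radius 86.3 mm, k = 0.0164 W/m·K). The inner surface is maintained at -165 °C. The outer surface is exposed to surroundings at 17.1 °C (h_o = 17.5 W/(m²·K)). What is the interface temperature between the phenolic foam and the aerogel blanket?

T = -70.1 °C

Series thermal resistances, inner to outer:
  R'_copper = ln(0.0511/0.0426)/(2πk) = 0.1819/(2π·333) = 8.695×10^-5 m·K/W
  R'_phenolic foam = ln(0.0699/0.0511)/(2πk) = 0.3133/(2π·0.0213) = 2.341 m·K/W
  R'_aerogel blanket = ln(0.0863/0.0699)/(2πk) = 0.2108/(2π·0.0164) = 2.045 m·K/W
  R'_conv,out = 1/(2πr h) = 1/(2π·0.0863·17.5) = 0.1054 m·K/W
ΣR = 8.695×10^-5 + 2.341 + 2.045 + 0.1054 = 4.491 m·K/W
Q' = ΔT/ΣR = (-165 °C − 17.1 °C)/4.491 = -40.55 W/m
From the inner boundary to the phenolic foam/aerogel blanket interface, ΣR_partial = 2.341 m·K/W.
T_interface = T_in − Q'·ΣR_partial = -165 °C − (-40.55)(2.341) = -70.1 °C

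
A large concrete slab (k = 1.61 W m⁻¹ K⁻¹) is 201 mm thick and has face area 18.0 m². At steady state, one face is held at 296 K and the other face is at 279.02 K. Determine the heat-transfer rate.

Q = kA·ΔT/L = 1.61 × 18.0 × |296 K − 279.02 K| / 0.201 = 2450 W

Q = 2.45 kW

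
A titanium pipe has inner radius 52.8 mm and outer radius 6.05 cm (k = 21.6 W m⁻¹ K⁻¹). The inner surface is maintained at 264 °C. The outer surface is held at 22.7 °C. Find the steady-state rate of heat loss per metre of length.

Q' = 241 kW/m

Q' = 2πk·ΔT/ln(r₂/r₁) = 2π × 21.6 × 241.3 / ln(0.0605/0.0528) = 2.41×10^5 W/m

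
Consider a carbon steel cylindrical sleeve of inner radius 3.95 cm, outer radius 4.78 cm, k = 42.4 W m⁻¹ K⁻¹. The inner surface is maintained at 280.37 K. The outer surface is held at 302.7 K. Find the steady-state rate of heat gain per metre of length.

Q' = 31200 W/m

Q' = 2πk·ΔT/ln(r₂/r₁) = 2π × 42.4 × 22.33 / ln(0.0478/0.0395) = 31200 W/m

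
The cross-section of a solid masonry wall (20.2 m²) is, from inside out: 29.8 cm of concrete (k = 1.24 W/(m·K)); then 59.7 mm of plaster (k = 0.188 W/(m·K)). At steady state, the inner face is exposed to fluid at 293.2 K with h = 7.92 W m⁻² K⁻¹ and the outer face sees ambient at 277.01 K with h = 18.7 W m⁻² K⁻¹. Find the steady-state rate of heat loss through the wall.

Resistance network (inner→outer):
  R_conv,in = 1/(hA) = 1/(7.92·20.2) = 0.006251 K/W
  R_concrete = L/(kA) = 0.298/(1.24·20.2) = 0.01190 K/W
  R_plaster = L/(kA) = 0.0597/(0.188·20.2) = 0.01572 K/W
  R_conv,out = 1/(hA) = 1/(18.7·20.2) = 0.002647 K/W
ΣR = 0.006251 + 0.01190 + 0.01572 + 0.002647 = 0.03652 K/W
Q = ΔT/ΣR = (293.2 K − 277.01 K)/0.03652 = 443 W

Q = 443 W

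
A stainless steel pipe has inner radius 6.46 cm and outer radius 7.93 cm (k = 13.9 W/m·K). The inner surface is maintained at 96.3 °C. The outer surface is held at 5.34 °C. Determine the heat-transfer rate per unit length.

Q' = 38.7 kW/m

Q' = 2πk·ΔT/ln(r₂/r₁) = 2π × 13.9 × 90.96 / ln(0.0793/0.0646) = 38700 W/m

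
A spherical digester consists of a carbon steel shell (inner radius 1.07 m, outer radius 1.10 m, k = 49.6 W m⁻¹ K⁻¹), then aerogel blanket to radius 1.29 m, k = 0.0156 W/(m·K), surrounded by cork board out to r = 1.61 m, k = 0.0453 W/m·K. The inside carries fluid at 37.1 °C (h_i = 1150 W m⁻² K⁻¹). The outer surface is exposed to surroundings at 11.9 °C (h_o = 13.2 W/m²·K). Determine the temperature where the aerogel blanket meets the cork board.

Treat each layer as a resistance in series:
  R_conv,in = 1/(4πr²h) = 1/(4π·1.07²·1150) = 6.044×10^-5 K/W
  R_carbon steel = (1/1.07 − 1/1.10)/(4πk) = 0.02549/(4π·49.6) = 4.089×10^-5 K/W
  R_aerogel blanket = (1/1.10 − 1/1.29)/(4πk) = 0.1339/(4π·0.0156) = 0.6830 K/W
  R_cork board = (1/1.29 − 1/1.61)/(4πk) = 0.1541/(4π·0.0453) = 0.2707 K/W
  R_conv,out = 1/(4πr²h) = 1/(4π·1.61²·13.2) = 0.002326 K/W
ΣR = 6.044×10^-5 + 4.089×10^-5 + 0.6830 + 0.2707 + 0.002326 = 0.9561 K/W
Q = ΔT/ΣR = (37.1 °C − 11.9 °C)/0.9561 = 26.36 W
From the inner boundary to the aerogel blanket/cork board interface, ΣR_partial = 0.6831 K/W.
T_interface = T_in − Q·ΣR_partial = 37.1 °C − (26.36)(0.6831) = 19.1 °C

T = 19.1 °C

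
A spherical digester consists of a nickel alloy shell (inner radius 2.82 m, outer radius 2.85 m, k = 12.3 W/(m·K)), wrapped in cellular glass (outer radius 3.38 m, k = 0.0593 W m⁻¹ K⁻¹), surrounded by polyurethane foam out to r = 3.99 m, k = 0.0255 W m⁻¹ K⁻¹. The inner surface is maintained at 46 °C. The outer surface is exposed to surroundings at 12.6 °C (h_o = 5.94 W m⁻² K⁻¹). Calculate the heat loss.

Q = 155 W

Treat each layer as a resistance in series:
  R_nickel alloy = (1/2.82 − 1/2.85)/(4πk) = 0.003733/(4π·12.3) = 2.415×10^-5 K/W
  R_cellular glass = (1/2.85 − 1/3.38)/(4πk) = 0.05502/(4π·0.0593) = 0.07383 K/W
  R_polyurethane foam = (1/3.38 − 1/3.99)/(4πk) = 0.04523/(4π·0.0255) = 0.1412 K/W
  R_conv,out = 1/(4πr²h) = 1/(4π·3.99²·5.94) = 8.415×10^-4 K/W
ΣR = 2.415×10^-5 + 0.07383 + 0.1412 + 8.415×10^-4 = 0.2159 K/W
Q = ΔT/ΣR = (46 °C − 12.6 °C)/0.2159 = 155 W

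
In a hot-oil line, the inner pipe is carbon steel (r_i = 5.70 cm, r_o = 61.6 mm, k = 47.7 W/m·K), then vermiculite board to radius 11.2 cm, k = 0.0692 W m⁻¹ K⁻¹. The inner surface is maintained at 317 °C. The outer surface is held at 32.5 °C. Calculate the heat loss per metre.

Q' = 207 W/m

Treat each layer as a resistance in series:
  R'_carbon steel = ln(0.0616/0.0570)/(2πk) = 0.07761/(2π·47.7) = 2.590×10^-4 m·K/W
  R'_vermiculite board = ln(0.112/0.0616)/(2πk) = 0.5978/(2π·0.0692) = 1.375 m·K/W
ΣR = 2.590×10^-4 + 1.375 = 1.375 m·K/W
Q' = ΔT/ΣR = (317 °C − 32.5 °C)/1.375 = 207 W/m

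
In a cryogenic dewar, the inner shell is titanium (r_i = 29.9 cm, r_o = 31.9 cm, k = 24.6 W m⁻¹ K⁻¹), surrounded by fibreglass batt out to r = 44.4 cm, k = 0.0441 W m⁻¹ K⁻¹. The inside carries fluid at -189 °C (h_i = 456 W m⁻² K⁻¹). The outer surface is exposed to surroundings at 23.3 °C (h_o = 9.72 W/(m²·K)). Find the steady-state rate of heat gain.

Q = 130 W

Series thermal resistances, inner to outer:
  R_conv,in = 1/(4πr²h) = 1/(4π·0.299²·456) = 0.001952 K/W
  R_titanium = (1/0.299 − 1/0.319)/(4πk) = 0.2097/(4π·24.6) = 6.783×10^-4 K/W
  R_fibreglass batt = (1/0.319 − 1/0.444)/(4πk) = 0.8825/(4π·0.0441) = 1.593 K/W
  R_conv,out = 1/(4πr²h) = 1/(4π·0.444²·9.72) = 0.04153 K/W
ΣR = 0.001952 + 6.783×10^-4 + 1.593 + 0.04153 = 1.637 K/W
Q = ΔT/ΣR = (-189 °C − 23.3 °C)/1.637 = -130 W
(Negative Q ⇒ heat flows inward; heat gain = 130 W.)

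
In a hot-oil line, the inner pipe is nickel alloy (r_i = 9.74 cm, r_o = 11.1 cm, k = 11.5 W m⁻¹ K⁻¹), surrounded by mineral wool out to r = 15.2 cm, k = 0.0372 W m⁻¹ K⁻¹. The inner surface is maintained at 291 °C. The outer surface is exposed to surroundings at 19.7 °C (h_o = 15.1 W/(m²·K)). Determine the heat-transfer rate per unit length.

Resistance network (inner→outer):
  R'_nickel alloy = ln(0.111/0.0974)/(2πk) = 0.1307/(2π·11.5) = 0.001809 m·K/W
  R'_mineral wool = ln(0.152/0.111)/(2πk) = 0.3144/(2π·0.0372) = 1.345 m·K/W
  R'_conv,out = 1/(2πr h) = 1/(2π·0.152·15.1) = 0.06934 m·K/W
ΣR = 0.001809 + 1.345 + 0.06934 = 1.416 m·K/W
Q' = ΔT/ΣR = (291 °C − 19.7 °C)/1.416 = 192 W/m

Q' = 192 W/m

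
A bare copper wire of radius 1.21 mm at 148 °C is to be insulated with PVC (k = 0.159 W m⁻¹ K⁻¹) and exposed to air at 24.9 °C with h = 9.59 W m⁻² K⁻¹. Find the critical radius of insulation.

For a cylinder, r_cr = k_ins/h = 0.159/9.59 = 0.0166 m = 1.66 cm

r_cr = 1.66 cm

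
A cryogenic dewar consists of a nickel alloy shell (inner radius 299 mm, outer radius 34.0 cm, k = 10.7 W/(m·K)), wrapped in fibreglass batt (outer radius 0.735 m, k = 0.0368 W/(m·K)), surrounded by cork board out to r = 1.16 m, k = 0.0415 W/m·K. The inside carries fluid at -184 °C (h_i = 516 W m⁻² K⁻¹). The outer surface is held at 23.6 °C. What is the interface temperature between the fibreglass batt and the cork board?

Resistance network (inner→outer):
  R_conv,in = 1/(4πr²h) = 1/(4π·0.299²·516) = 0.001725 K/W
  R_nickel alloy = (1/0.299 − 1/0.340)/(4πk) = 0.4033/(4π·10.7) = 0.002999 K/W
  R_fibreglass batt = (1/0.340 − 1/0.735)/(4πk) = 1.581/(4π·0.0368) = 3.418 K/W
  R_cork board = (1/0.735 − 1/1.16)/(4πk) = 0.4985/(4π·0.0415) = 0.9558 K/W
ΣR = 0.001725 + 0.002999 + 3.418 + 0.9558 = 4.379 K/W
Q = ΔT/ΣR = (-184 °C − 23.6 °C)/4.379 = -47.41 W
From the inner boundary to the fibreglass batt/cork board interface, ΣR_partial = 3.423 K/W.
T_interface = T_in − Q·ΣR_partial = -184 °C − (-47.41)(3.423) = -21.7 °C

T = -21.7 °C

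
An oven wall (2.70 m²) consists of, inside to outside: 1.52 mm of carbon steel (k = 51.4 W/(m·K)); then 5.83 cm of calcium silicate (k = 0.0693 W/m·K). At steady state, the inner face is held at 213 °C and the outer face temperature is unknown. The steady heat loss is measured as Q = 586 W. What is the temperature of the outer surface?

Sum the resistances:
  R_carbon steel = L/(kA) = 0.00152/(51.4·2.70) = 1.095×10^-5 K/W
  R_calcium silicate = L/(kA) = 0.0583/(0.0693·2.70) = 0.3116 K/W
ΣR = 0.3116 K/W
ΔT = Q·ΣR = 586 × 0.3116 = 182.6 K
Heat flows outward, so T_out = T_in − ΔT = 213 − 182.6 = 30.4 °C

T_out = 30.4 °C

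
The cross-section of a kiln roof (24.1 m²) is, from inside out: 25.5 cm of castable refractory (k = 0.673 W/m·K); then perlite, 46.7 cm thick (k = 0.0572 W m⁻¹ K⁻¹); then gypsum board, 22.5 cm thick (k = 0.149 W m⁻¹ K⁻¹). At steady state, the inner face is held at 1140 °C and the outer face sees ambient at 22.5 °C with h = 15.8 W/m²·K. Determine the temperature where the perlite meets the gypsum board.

Series thermal resistances, inner to outer:
  R_castable refractory = L/(kA) = 0.255/(0.673·24.1) = 0.01572 K/W
  R_perlite = L/(kA) = 0.467/(0.0572·24.1) = 0.3388 K/W
  R_gypsum board = L/(kA) = 0.225/(0.149·24.1) = 0.06266 K/W
  R_conv,out = 1/(hA) = 1/(15.8·24.1) = 0.002626 K/W
ΣR = 0.01572 + 0.3388 + 0.06266 + 0.002626 = 0.4198 K/W
Q = ΔT/ΣR = (1140 °C − 22.5 °C)/0.4198 = 2662 W
From the inner boundary to the perlite/gypsum board interface, ΣR_partial = 0.3545 K/W.
T_interface = T_in − Q·ΣR_partial = 1140 °C − (2662)(0.3545) = 196 °C

T = 196 °C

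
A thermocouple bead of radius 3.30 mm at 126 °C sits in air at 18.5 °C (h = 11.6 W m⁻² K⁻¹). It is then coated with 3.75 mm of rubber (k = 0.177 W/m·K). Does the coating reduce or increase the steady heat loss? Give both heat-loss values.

Critical radius for a sphere: r_cr = 2k/h = 0.0305 m = 3.05 cm.
Outer radius after coating: r₂ = 0.00330 + 0.00375 = 0.00705 m.
Since r₁ < r_cr and r₂ ≤ r_cr, the coating moves toward the maximum at r_cr — heat loss rises.
Bare: R = 1/(4πr₁²h) = 629.9 K/W; Q = 107.5/629.9 = 0.171 W.
Coated: R = R_cond + R_conv = 210.5 K/W; Q = 107.5/210.5 = 0.511 W.

increases: 0.171 → 0.511 W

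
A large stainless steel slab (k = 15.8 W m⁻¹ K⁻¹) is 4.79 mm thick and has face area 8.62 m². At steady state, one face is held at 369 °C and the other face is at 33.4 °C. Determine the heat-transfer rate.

Q = 9.54×10^6 W

Q = kA·ΔT/L = 15.8 × 8.62 × |369 °C − 33.4 °C| / 0.00479 = 9.54×10^6 W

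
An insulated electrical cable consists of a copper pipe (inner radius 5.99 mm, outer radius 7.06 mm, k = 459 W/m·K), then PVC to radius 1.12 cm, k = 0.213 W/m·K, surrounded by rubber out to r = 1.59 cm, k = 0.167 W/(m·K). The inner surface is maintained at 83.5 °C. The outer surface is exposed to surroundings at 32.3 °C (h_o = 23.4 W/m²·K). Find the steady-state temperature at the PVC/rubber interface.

T = 67.5 °C

Treat each layer as a resistance in series:
  R'_copper = ln(0.00706/0.00599)/(2πk) = 0.1644/(2π·459) = 5.699×10^-5 m·K/W
  R'_PVC = ln(0.0112/0.00706)/(2πk) = 0.4615/(2π·0.213) = 0.3448 m·K/W
  R'_rubber = ln(0.0159/0.0112)/(2πk) = 0.3504/(2π·0.167) = 0.3339 m·K/W
  R'_conv,out = 1/(2πr h) = 1/(2π·0.0159·23.4) = 0.4278 m·K/W
ΣR = 5.699×10^-5 + 0.3448 + 0.3339 + 0.4278 = 1.107 m·K/W
Q' = ΔT/ΣR = (83.5 °C − 32.3 °C)/1.107 = 46.25 W/m
From the inner boundary to the PVC/rubber interface, ΣR_partial = 0.3449 m·K/W.
T_interface = T_in − Q'·ΣR_partial = 83.5 °C − (46.25)(0.3449) = 67.5 °C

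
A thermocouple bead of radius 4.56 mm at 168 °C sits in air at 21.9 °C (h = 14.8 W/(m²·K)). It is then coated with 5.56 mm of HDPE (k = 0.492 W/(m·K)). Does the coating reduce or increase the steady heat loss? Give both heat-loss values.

increases: 0.565 → 2.03 W

Critical radius for a sphere: r_cr = 2k/h = 0.0665 m = 6.65 cm.
Outer radius after coating: r₂ = 0.00456 + 0.00556 = 0.01012 m.
Since r₁ < r_cr and r₂ ≤ r_cr, the coating moves toward the maximum at r_cr — heat loss rises.
Bare: R = 1/(4πr₁²h) = 258.6 K/W; Q = 146.1/258.6 = 0.565 W.
Coated: R = R_cond + R_conv = 71.99 K/W; Q = 146.1/71.99 = 2.03 W.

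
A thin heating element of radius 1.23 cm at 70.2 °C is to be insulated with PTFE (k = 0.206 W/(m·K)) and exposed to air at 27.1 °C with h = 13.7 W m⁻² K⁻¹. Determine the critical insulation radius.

r_cr = 1.50 cm

For a cylinder, r_cr = k_ins/h = 0.206/13.7 = 0.0150 m = 1.50 cm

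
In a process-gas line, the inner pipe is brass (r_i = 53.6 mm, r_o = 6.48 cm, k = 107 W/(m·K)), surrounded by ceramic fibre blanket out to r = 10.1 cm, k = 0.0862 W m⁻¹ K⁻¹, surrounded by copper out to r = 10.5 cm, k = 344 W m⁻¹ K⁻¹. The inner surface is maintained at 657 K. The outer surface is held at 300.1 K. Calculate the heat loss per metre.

Q' = 435 W/m

Treat each layer as a resistance in series:
  R'_brass = ln(0.0648/0.0536)/(2πk) = 0.1898/(2π·107) = 2.822×10^-4 m·K/W
  R'_ceramic fibre blanket = ln(0.101/0.0648)/(2πk) = 0.4438/(2π·0.0862) = 0.8194 m·K/W
  R'_copper = ln(0.105/0.101)/(2πk) = 0.03884/(2π·344) = 1.797×10^-5 m·K/W
ΣR = 2.822×10^-4 + 0.8194 + 1.797×10^-5 = 0.8197 m·K/W
Q' = ΔT/ΣR = (657 K − 300.1 K)/0.8197 = 435 W/m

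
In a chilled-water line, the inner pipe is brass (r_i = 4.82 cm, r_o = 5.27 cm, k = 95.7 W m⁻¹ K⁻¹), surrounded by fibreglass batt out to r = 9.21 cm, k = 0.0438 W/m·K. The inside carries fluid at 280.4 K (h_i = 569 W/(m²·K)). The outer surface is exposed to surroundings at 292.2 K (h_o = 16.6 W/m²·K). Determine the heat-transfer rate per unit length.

Treat each layer as a resistance in series:
  R'_conv,in = 1/(2πr h) = 1/(2π·0.0482·569) = 0.005803 m·K/W
  R'_brass = ln(0.0527/0.0482)/(2πk) = 0.08926/(2π·95.7) = 1.484×10^-4 m·K/W
  R'_fibreglass batt = ln(0.0921/0.0527)/(2πk) = 0.5583/(2π·0.0438) = 2.029 m·K/W
  R'_conv,out = 1/(2πr h) = 1/(2π·0.0921·16.6) = 0.1041 m·K/W
ΣR = 0.005803 + 1.484×10^-4 + 2.029 + 0.1041 = 2.139 m·K/W
Q' = ΔT/ΣR = (280.4 K − 292.2 K)/2.139 = -5.52 W/m
(Negative Q' ⇒ heat flows inward; heat gain = 5.52 W/m.)

Q' = 5.52 W/m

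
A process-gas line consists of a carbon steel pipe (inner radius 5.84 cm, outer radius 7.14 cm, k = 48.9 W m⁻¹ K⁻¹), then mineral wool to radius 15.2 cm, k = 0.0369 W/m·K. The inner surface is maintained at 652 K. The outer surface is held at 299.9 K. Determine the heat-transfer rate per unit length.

Q' = 108 W/m

Treat each layer as a resistance in series:
  R'_carbon steel = ln(0.0714/0.0584)/(2πk) = 0.2010/(2π·48.9) = 6.541×10^-4 m·K/W
  R'_mineral wool = ln(0.152/0.0714)/(2πk) = 0.7556/(2π·0.0369) = 3.259 m·K/W
ΣR = 6.541×10^-4 + 3.259 = 3.260 m·K/W
Q' = ΔT/ΣR = (652 K − 299.9 K)/3.260 = 108 W/m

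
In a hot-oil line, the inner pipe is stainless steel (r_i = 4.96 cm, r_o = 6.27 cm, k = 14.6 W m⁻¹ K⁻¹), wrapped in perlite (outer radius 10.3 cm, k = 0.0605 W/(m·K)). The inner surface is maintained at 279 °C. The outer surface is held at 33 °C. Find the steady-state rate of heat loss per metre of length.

Series thermal resistances, inner to outer:
  R'_stainless steel = ln(0.0627/0.0496)/(2πk) = 0.2344/(2π·14.6) = 0.002555 m·K/W
  R'_perlite = ln(0.103/0.0627)/(2πk) = 0.4964/(2π·0.0605) = 1.306 m·K/W
ΣR = 0.002555 + 1.306 = 1.309 m·K/W
Q' = ΔT/ΣR = (279 °C − 33 °C)/1.309 = 188 W/m

Q' = 188 W/m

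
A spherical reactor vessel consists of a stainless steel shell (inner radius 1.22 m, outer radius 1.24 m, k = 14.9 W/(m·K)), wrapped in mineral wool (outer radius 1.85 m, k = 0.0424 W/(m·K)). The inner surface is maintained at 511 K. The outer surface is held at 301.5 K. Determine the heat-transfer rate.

Q = 420 W

Resistance network (inner→outer):
  R_stainless steel = (1/1.22 − 1/1.24)/(4πk) = 0.01322/(4π·14.9) = 7.061×10^-5 K/W
  R_mineral wool = (1/1.24 − 1/1.85)/(4πk) = 0.2659/(4π·0.0424) = 0.4991 K/W
ΣR = 7.061×10^-5 + 0.4991 = 0.4992 K/W
Q = ΔT/ΣR = (511 K − 301.5 K)/0.4992 = 420 W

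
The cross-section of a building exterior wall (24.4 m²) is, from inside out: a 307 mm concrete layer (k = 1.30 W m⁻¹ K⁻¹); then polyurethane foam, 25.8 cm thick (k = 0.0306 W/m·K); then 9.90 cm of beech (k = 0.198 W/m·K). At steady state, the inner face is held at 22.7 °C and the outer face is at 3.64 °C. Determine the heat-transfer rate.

Resistance network (inner→outer):
  R_concrete = L/(kA) = 0.307/(1.30·24.4) = 0.009678 K/W
  R_polyurethane foam = L/(kA) = 0.258/(0.0306·24.4) = 0.3455 K/W
  R_beech = L/(kA) = 0.0990/(0.198·24.4) = 0.02049 K/W
ΣR = 0.009678 + 0.3455 + 0.02049 = 0.3757 K/W
Q = ΔT/ΣR = (22.7 °C − 3.64 °C)/0.3757 = 50.7 W

Q = 50.7 W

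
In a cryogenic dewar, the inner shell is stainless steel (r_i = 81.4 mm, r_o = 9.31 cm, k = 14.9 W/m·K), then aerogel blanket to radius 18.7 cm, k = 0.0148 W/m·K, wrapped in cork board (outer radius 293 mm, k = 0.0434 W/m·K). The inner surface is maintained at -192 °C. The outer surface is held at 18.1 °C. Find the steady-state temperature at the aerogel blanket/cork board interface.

T = -4.8 °C

Treat each layer as a resistance in series:
  R_stainless steel = (1/0.0814 − 1/0.0931)/(4πk) = 1.544/(4π·14.9) = 0.008245 K/W
  R_aerogel blanket = (1/0.0931 − 1/0.187)/(4πk) = 5.394/(4π·0.0148) = 29.00 K/W
  R_cork board = (1/0.187 − 1/0.293)/(4πk) = 1.935/(4π·0.0434) = 3.547 K/W
ΣR = 0.008245 + 29.00 + 3.547 = 32.56 K/W
Q = ΔT/ΣR = (-192 °C − 18.1 °C)/32.56 = -6.453 W
From the inner boundary to the aerogel blanket/cork board interface, ΣR_partial = 29.01 K/W.
T_interface = T_in − Q·ΣR_partial = -192 °C − (-6.453)(29.01) = -4.8 °C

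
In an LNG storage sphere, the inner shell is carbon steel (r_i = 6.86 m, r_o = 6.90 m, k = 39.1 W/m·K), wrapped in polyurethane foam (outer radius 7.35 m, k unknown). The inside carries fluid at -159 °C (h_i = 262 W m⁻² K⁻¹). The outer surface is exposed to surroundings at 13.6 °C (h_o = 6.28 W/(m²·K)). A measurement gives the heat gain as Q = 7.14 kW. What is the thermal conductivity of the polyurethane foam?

ΣR = ΔT/Q = |-159 − 13.6|/7140 = 0.02417 K/W
Known resistances:
  R_conv,in = 1/(4πr²h) = 1/(4π·6.86²·262) = 6.454×10^-6 K/W
  R_carbon steel = (1/6.86 − 1/6.90)/(4πk) = 8.451×10^-4/(4π·39.1) = 1.720×10^-6 K/W
  R_conv,out = 1/(4πr²h) = 1/(4π·7.35²·6.28) = 2.346×10^-4 K/W
R_polyurethane foam = ΣR − ΣR_known = 0.02417 − 2.428×10^-4 = 0.02393 K/W
(1/r₁−1/r₂)/(4πk) = 0.02393 ⇒ k = 0.008873/(4π·0.02393) = 0.0295 W/m·K

k = 0.0295 W/m·K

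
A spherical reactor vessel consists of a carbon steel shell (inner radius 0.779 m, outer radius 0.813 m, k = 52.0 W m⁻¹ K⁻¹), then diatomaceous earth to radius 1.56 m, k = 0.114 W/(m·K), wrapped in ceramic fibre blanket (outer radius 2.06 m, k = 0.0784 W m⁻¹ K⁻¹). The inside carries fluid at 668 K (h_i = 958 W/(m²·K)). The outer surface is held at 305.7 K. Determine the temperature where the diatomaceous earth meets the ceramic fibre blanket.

T = 406 K

Series thermal resistances, inner to outer:
  R_conv,in = 1/(4πr²h) = 1/(4π·0.779²·958) = 1.369×10^-4 K/W
  R_carbon steel = (1/0.779 − 1/0.813)/(4πk) = 0.05368/(4π·52.0) = 8.216×10^-5 K/W
  R_diatomaceous earth = (1/0.813 − 1/1.56)/(4πk) = 0.5890/(4π·0.114) = 0.4111 K/W
  R_ceramic fibre blanket = (1/1.56 − 1/2.06)/(4πk) = 0.1556/(4π·0.0784) = 0.1579 K/W
ΣR = 1.369×10^-4 + 8.216×10^-5 + 0.4111 + 0.1579 = 0.5692 K/W
Q = ΔT/ΣR = (668 K − 305.7 K)/0.5692 = 636.5 W
From the inner boundary to the diatomaceous earth/ceramic fibre blanket interface, ΣR_partial = 0.4113 K/W.
T_interface = T_in − Q·ΣR_partial = 668 K − (636.5)(0.4113) = 406 K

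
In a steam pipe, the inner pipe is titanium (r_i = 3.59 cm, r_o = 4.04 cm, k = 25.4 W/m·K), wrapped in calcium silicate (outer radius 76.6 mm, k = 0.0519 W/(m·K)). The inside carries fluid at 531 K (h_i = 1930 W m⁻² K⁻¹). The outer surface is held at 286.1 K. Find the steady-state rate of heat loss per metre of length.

Resistance network (inner→outer):
  R'_conv,in = 1/(2πr h) = 1/(2π·0.0359·1930) = 0.002297 m·K/W
  R'_titanium = ln(0.0404/0.0359)/(2πk) = 0.1181/(2π·25.4) = 7.400×10^-4 m·K/W
  R'_calcium silicate = ln(0.0766/0.0404)/(2πk) = 0.6398/(2π·0.0519) = 1.962 m·K/W
ΣR = 0.002297 + 7.400×10^-4 + 1.962 = 1.965 m·K/W
Q' = ΔT/ΣR = (531 K − 286.1 K)/1.965 = 125 W/m

Q' = 125 W/m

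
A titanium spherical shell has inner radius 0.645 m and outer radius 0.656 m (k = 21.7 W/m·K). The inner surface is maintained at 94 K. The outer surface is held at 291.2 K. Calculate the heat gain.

Q = 2.07×10^6 W

Q = 4πk·ΔT/(1/r₁ − 1/r₂) = 4π × 21.7 × 197.2 / (1/0.645 − 1/0.656) = 2.07×10^6 W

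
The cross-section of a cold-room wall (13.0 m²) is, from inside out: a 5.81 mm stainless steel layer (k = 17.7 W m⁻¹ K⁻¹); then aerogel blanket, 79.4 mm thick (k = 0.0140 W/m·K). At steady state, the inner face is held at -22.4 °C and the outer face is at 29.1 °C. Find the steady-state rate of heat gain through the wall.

Series thermal resistances, inner to outer:
  R_stainless steel = L/(kA) = 0.00581/(17.7·13.0) = 2.525×10^-5 K/W
  R_aerogel blanket = L/(kA) = 0.0794/(0.0140·13.0) = 0.4363 K/W
ΣR = 2.525×10^-5 + 0.4363 = 0.4363 K/W
Q = ΔT/ΣR = (-22.4 °C − 29.1 °C)/0.4363 = -118 W
(Negative Q ⇒ heat flows inward; heat gain = 118 W.)

Q = 118 W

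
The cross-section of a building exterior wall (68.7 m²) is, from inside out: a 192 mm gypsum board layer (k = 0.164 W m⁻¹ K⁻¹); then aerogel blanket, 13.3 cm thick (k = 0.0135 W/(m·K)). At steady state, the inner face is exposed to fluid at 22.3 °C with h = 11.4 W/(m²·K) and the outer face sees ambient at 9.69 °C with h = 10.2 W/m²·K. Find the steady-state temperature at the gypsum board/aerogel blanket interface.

Series thermal resistances, inner to outer:
  R_conv,in = 1/(hA) = 1/(11.4·68.7) = 0.001277 K/W
  R_gypsum board = L/(kA) = 0.192/(0.164·68.7) = 0.01704 K/W
  R_aerogel blanket = L/(kA) = 0.133/(0.0135·68.7) = 0.1434 K/W
  R_conv,out = 1/(hA) = 1/(10.2·68.7) = 0.001427 K/W
ΣR = 0.001277 + 0.01704 + 0.1434 + 0.001427 = 0.1631 K/W
Q = ΔT/ΣR = (22.3 °C − 9.69 °C)/0.1631 = 77.31 W
From the inner boundary to the gypsum board/aerogel blanket interface, ΣR_partial = 0.01832 K/W.
T_interface = T_in − Q·ΣR_partial = 22.3 °C − (77.31)(0.01832) = 20.9 °C

T = 20.9 °C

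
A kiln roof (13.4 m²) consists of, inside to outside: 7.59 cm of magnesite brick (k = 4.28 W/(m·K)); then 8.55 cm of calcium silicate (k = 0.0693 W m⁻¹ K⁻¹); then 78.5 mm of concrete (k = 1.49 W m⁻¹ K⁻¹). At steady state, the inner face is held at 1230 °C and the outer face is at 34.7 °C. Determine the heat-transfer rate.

Q = 12300 W

Series thermal resistances, inner to outer:
  R_magnesite brick = L/(kA) = 0.0759/(4.28·13.4) = 0.001323 K/W
  R_calcium silicate = L/(kA) = 0.0855/(0.0693·13.4) = 0.09207 K/W
  R_concrete = L/(kA) = 0.0785/(1.49·13.4) = 0.003932 K/W
ΣR = 0.001323 + 0.09207 + 0.003932 = 0.09732 K/W
Q = ΔT/ΣR = (1230 °C − 34.7 °C)/0.09732 = 12300 W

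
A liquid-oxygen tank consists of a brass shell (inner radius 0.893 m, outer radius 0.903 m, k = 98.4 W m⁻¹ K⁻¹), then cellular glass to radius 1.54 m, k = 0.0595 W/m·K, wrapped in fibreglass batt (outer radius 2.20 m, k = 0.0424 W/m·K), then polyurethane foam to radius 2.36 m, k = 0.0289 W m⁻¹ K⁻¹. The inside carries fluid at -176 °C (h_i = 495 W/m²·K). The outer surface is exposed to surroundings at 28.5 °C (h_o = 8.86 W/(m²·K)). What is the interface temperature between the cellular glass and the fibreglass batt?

T = -58.3 °C

Resistance network (inner→outer):
  R_conv,in = 1/(4πr²h) = 1/(4π·0.893²·495) = 2.016×10^-4 K/W
  R_brass = (1/0.893 − 1/0.903)/(4πk) = 0.01240/(4π·98.4) = 1.003×10^-5 K/W
  R_cellular glass = (1/0.903 − 1/1.54)/(4πk) = 0.4581/(4π·0.0595) = 0.6126 K/W
  R_fibreglass batt = (1/1.54 − 1/2.20)/(4πk) = 0.1948/(4π·0.0424) = 0.3656 K/W
  R_polyurethane foam = (1/2.20 − 1/2.36)/(4πk) = 0.03082/(4π·0.0289) = 0.08486 K/W
  R_conv,out = 1/(4πr²h) = 1/(4π·2.36²·8.86) = 0.001613 K/W
ΣR = 2.016×10^-4 + 1.003×10^-5 + 0.6126 + 0.3656 + 0.08486 + 0.001613 = 1.065 K/W
Q = ΔT/ΣR = (-176 °C − 28.5 °C)/1.065 = -192.0 W
From the inner boundary to the cellular glass/fibreglass batt interface, ΣR_partial = 0.6128 K/W.
T_interface = T_in − Q·ΣR_partial = -176 °C − (-192.0)(0.6128) = -58.3 °C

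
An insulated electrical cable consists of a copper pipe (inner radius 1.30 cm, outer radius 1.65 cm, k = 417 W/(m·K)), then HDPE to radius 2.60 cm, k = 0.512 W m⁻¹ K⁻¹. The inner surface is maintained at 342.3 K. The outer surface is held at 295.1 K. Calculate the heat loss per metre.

Series thermal resistances, inner to outer:
  R'_copper = ln(0.0165/0.0130)/(2πk) = 0.2384/(2π·417) = 9.099×10^-5 m·K/W
  R'_HDPE = ln(0.0260/0.0165)/(2πk) = 0.4547/(2π·0.512) = 0.1414 m·K/W
ΣR = 9.099×10^-5 + 0.1414 = 0.1415 m·K/W
Q' = ΔT/ΣR = (342.3 K − 295.1 K)/0.1415 = 334 W/m

Q' = 334 W/m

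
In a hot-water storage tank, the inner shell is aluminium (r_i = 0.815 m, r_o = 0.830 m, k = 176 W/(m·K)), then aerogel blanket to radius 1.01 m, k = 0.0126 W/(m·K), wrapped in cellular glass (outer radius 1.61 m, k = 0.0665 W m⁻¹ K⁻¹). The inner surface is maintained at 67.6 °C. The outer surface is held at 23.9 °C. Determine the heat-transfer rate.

Resistance network (inner→outer):
  R_aluminium = (1/0.815 − 1/0.830)/(4πk) = 0.02217/(4π·176) = 1.003×10^-5 K/W
  R_aerogel blanket = (1/0.830 − 1/1.01)/(4πk) = 0.2147/(4π·0.0126) = 1.356 K/W
  R_cellular glass = (1/1.01 − 1/1.61)/(4πk) = 0.3690/(4π·0.0665) = 0.4415 K/W
ΣR = 1.003×10^-5 + 1.356 + 0.4415 = 1.798 K/W
Q = ΔT/ΣR = (67.6 °C − 23.9 °C)/1.798 = 24.3 W

Q = 24.3 W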